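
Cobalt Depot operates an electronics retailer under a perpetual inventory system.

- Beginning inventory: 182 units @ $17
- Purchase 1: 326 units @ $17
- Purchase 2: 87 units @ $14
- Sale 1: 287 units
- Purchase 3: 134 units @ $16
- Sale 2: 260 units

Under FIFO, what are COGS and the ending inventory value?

COGS = $9,182; ending inventory = $2,816

Sale 1 (287) [FIFO — oldest first]: 182 @ $17 + 105 @ $17 = $4,879
Sale 2 (260) [FIFO — oldest first]: 221 @ $17 + 39 @ $14 = $4,303
Total COGS = $4,879 + $4,303 = $9,182
Ending inventory: 48 @ $14 + 134 @ $16 = $2,816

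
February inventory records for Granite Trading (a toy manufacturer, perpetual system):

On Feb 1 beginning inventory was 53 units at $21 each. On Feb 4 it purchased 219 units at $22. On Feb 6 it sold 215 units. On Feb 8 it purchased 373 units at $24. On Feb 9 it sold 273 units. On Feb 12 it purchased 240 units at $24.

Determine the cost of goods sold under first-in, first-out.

COGS = $11,115

Feb 6, 215 sold [FIFO — oldest first]: 53 @ $21 + 162 @ $22 = $4,677
Feb 9, 273 sold [FIFO — oldest first]: 57 @ $22 + 216 @ $24 = $6,438
Total COGS = $4,677 + $6,438 = $11,115
Ending inventory: 157 @ $24 + 240 @ $24 = $9,528
Check: goods available $20,643 = COGS $11,115 + ending $9,528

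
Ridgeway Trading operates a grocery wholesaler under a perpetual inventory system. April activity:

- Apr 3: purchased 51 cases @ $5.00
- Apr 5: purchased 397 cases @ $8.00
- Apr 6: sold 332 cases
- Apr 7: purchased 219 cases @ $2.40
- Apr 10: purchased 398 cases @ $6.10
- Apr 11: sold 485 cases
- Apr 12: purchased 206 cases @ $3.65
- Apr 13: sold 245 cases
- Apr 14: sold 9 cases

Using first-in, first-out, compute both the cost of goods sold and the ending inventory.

COGS = $6,406.30; ending inventory = $730.00

Apr 6, 332 sold [FIFO — oldest first]: 51 @ $5.00 + 281 @ $8.00 = $2,503.00
Apr 11, 485 sold [FIFO — oldest first]: 116 @ $8.00 + 219 @ $2.40 + 150 @ $6.10 = $2,368.60
Apr 13, 245 sold [FIFO — oldest first]: 245 @ $6.10 = $1,494.50
Apr 14, 9 sold [FIFO — oldest first]: 3 @ $6.10 + 6 @ $3.65 = $40.20
Total COGS = $2,503.00 + $2,368.60 + $1,494.50 + $40.20 = $6,406.30
Ending inventory: 200 @ $3.65 = $730.00
Check: goods available $7,136.30 = COGS $6,406.30 + ending $730.00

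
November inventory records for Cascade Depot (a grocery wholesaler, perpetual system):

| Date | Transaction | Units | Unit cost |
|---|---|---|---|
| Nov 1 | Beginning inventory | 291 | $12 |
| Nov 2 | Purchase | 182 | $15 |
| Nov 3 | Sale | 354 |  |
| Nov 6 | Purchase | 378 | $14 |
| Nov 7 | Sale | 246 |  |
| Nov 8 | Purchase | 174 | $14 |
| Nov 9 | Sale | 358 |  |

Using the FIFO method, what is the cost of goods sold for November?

Nov 3, 354 sold [FIFO — oldest first]: 291 @ $12 + 63 @ $15 = $4,437
Nov 7, 246 sold [FIFO — oldest first]: 119 @ $15 + 127 @ $14 = $3,563
Nov 9, 358 sold [FIFO — oldest first]: 251 @ $14 + 107 @ $14 = $5,012
Total COGS = $4,437 + $3,563 + $5,012 = $13,012
Ending inventory: 67 @ $14 = $938

COGS = $13,012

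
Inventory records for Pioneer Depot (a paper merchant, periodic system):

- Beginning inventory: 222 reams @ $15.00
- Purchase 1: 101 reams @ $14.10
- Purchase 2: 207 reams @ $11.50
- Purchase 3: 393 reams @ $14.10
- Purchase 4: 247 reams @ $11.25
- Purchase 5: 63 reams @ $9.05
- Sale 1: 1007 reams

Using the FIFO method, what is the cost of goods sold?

COGS = $13,620.90

Sale 1 (1007) [FIFO — oldest first]: 222 @ $15.00 + 101 @ $14.10 + 207 @ $11.50 + 393 @ $14.10 + 84 @ $11.25 = $13,620.90
Ending inventory: 163 @ $11.25 + 63 @ $9.05 = $2,403.90
Check: goods available $16,024.80 = COGS $13,620.90 + ending $2,403.90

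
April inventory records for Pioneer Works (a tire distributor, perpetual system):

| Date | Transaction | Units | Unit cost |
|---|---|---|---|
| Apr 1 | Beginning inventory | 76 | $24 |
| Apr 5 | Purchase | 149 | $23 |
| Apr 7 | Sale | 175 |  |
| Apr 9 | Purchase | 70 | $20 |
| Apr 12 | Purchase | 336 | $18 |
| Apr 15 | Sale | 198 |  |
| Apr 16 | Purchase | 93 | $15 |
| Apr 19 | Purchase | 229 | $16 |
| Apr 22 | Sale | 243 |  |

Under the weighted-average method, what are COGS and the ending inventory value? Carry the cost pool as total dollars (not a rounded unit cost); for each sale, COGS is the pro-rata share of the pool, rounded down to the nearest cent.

After Apr 1: 76 on hand, pool $1,824.00 (≈ $24.0000 each)
After Apr 5: 225 on hand, pool $5,251.00 (≈ $23.3378 each)
Apr 7, sell 175: 175/225 × $5,251.00 → $4,084.11
After Apr 9: 120 on hand, pool $2,566.89 (≈ $21.3907 each)
After Apr 12: 456 on hand, pool $8,614.89 (≈ $18.8923 each)
Apr 15, sell 198: 198/456 × $8,614.89 → $3,740.67
After Apr 16: 351 on hand, pool $6,269.22 (≈ $17.8610 each)
After Apr 19: 580 on hand, pool $9,933.22 (≈ $17.1262 each)
Apr 22, sell 243: 243/580 × $9,933.22 → $4,161.67
Total COGS = $4,084.11 + $3,740.67 + $4,161.67 = $11,986.45
Ending inventory (cost pool remaining) = $5,771.55
Check: goods available $17,758.00 = COGS $11,986.45 + ending $5,771.55

COGS = $11,986.45; ending inventory = $5,771.55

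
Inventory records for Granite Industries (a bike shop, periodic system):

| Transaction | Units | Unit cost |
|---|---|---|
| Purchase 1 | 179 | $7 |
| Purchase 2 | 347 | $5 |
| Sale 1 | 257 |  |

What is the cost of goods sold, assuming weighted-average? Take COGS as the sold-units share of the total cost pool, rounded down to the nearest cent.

COGS = $1,459.91

Sale 1, sell 257: 257/526 × $2,988.00 → $1,459.91
Ending inventory (cost pool remaining) = $1,528.09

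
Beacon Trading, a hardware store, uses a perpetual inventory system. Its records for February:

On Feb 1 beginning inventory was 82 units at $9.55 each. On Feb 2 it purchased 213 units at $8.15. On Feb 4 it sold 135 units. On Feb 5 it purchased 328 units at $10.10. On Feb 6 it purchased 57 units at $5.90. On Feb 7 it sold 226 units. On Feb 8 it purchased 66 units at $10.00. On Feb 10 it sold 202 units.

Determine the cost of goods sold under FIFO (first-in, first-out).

Feb 4, 135 sold [FIFO — oldest first]: 82 @ $9.55 + 53 @ $8.15 = $1,215.05
Feb 7, 226 sold [FIFO — oldest first]: 160 @ $8.15 + 66 @ $10.10 = $1,970.60
Feb 10, 202 sold [FIFO — oldest first]: 202 @ $10.10 = $2,040.20
Total COGS = $1,215.05 + $1,970.60 + $2,040.20 = $5,225.85
Ending inventory: 60 @ $10.10 + 57 @ $5.90 + 66 @ $10.00 = $1,602.30
Check: goods available $6,828.15 = COGS $5,225.85 + ending $1,602.30

COGS = $5,225.85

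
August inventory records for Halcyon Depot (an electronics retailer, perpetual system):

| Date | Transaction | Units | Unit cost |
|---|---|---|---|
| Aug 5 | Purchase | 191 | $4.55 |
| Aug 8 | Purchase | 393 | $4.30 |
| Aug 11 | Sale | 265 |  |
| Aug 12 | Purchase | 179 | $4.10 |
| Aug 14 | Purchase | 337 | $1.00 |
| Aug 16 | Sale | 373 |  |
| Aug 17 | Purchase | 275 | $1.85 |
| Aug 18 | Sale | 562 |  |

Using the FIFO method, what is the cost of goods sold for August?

Aug 11, 265 sold [FIFO — oldest first]: 191 @ $4.55 + 74 @ $4.30 = $1,187.25
Aug 16, 373 sold [FIFO — oldest first]: 319 @ $4.30 + 54 @ $4.10 = $1,593.10
Aug 18, 562 sold [FIFO — oldest first]: 125 @ $4.10 + 337 @ $1.00 + 100 @ $1.85 = $1,034.50
Total COGS = $1,187.25 + $1,593.10 + $1,034.50 = $3,814.85
Ending inventory: 175 @ $1.85 = $323.75
Check: goods available $4,138.60 = COGS $3,814.85 + ending $323.75

COGS = $3,814.85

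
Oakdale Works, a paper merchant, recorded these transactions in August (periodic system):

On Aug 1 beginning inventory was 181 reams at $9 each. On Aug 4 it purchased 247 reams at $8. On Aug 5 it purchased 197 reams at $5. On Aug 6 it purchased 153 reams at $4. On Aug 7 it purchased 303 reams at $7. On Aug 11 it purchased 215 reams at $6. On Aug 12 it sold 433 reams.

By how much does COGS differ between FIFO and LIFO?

$814

FIFO COGS: 181 @ $9 + 247 @ $8 + 5 @ $5 = $3,630
LIFO COGS: 215 @ $6 + 218 @ $7 = $2,816
Difference = |$3,630 − $2,816| = $814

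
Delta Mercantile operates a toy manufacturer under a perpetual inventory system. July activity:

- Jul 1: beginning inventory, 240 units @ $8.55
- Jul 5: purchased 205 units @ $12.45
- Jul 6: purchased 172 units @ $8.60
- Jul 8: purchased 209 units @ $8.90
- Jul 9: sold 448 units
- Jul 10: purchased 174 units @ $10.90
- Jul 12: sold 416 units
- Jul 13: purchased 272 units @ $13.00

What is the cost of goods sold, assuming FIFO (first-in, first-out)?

Jul 9, 448 sold [FIFO — oldest first]: 240 @ $8.55 + 205 @ $12.45 + 3 @ $8.60 = $4,630.05
Jul 12, 416 sold [FIFO — oldest first]: 169 @ $8.60 + 209 @ $8.90 + 38 @ $10.90 = $3,727.70
Total COGS = $4,630.05 + $3,727.70 = $8,357.75
Ending inventory: 136 @ $10.90 + 272 @ $13.00 = $5,018.40

COGS = $8,357.75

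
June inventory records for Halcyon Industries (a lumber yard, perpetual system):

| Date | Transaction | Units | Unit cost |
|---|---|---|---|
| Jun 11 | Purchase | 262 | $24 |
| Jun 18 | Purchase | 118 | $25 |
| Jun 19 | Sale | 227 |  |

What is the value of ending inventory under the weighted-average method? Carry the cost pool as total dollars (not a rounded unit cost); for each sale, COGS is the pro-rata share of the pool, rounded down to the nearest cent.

Ending inventory = $3,719.52

After Jun 11: 262 on hand, pool $6,288.00 (≈ $24.0000 each)
After Jun 18: 380 on hand, pool $9,238.00 (≈ $24.3105 each)
Jun 19, sell 227: 227/380 × $9,238.00 → $5,518.48
Ending inventory (cost pool remaining) = $3,719.52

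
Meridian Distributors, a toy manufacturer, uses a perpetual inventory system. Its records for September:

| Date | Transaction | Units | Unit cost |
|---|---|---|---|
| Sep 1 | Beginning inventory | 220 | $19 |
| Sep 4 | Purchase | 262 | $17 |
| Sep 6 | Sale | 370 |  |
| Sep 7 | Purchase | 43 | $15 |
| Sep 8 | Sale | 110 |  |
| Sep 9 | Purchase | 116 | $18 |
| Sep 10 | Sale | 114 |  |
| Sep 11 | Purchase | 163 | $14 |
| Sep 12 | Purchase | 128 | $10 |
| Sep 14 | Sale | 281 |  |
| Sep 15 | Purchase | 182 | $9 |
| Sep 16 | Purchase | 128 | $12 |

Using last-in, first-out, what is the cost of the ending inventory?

Sep 6, 370 sold [LIFO — newest first]: 262 @ $17 + 108 @ $19 = $6,506
Sep 8, 110 sold [LIFO — newest first]: 43 @ $15 + 67 @ $19 = $1,918
Sep 10, 114 sold [LIFO — newest first]: 114 @ $18 = $2,052
Sep 14, 281 sold [LIFO — newest first]: 128 @ $10 + 153 @ $14 = $3,422
Total COGS = $6,506 + $1,918 + $2,052 + $3,422 = $13,898
Ending inventory: 45 @ $19 + 2 @ $18 + 10 @ $14 + 182 @ $9 + 128 @ $12 = $4,205
Check: goods available $18,103 = COGS $13,898 + ending $4,205

Ending inventory = $4,205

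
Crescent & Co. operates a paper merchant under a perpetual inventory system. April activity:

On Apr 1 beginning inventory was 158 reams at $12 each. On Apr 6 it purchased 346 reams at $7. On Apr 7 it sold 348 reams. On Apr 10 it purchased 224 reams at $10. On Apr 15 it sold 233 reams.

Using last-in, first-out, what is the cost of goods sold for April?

Apr 7, 348 sold [LIFO — newest first]: 346 @ $7 + 2 @ $12 = $2,446
Apr 15, 233 sold [LIFO — newest first]: 224 @ $10 + 9 @ $12 = $2,348
Total COGS = $2,446 + $2,348 = $4,794
Ending inventory: 147 @ $12 = $1,764

COGS = $4,794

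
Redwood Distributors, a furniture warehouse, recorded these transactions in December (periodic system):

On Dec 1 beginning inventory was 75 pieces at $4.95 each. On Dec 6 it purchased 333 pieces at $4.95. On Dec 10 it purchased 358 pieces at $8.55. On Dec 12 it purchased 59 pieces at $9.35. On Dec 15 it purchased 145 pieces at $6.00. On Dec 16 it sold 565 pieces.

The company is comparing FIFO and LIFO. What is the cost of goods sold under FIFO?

FIFO COGS: 75 @ $4.95 + 333 @ $4.95 + 157 @ $8.55 = $3,361.95
LIFO COGS: 145 @ $6.00 + 59 @ $9.35 + 358 @ $8.55 + 3 @ $4.95 = $4,497.40

COGS = $3,361.95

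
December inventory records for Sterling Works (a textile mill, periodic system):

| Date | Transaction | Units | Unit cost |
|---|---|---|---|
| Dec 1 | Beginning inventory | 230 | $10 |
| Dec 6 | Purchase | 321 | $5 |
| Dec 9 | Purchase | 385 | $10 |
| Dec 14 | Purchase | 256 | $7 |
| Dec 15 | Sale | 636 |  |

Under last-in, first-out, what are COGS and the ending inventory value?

Dec 15, 636 sold [LIFO — newest first]: 256 @ $7 + 380 @ $10 = $5,592
Ending inventory: 230 @ $10 + 321 @ $5 + 5 @ $10 = $3,955

COGS = $5,592; ending inventory = $3,955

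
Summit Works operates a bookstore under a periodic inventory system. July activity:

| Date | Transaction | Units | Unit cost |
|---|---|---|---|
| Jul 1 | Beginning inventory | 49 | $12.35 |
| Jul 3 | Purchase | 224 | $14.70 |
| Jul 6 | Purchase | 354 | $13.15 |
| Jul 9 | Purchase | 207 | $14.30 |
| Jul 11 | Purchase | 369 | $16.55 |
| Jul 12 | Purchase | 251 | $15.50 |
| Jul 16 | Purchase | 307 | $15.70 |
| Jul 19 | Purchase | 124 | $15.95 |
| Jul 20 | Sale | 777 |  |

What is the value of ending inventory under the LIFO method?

Jul 20, 777 sold [LIFO — newest first]: 124 @ $15.95 + 307 @ $15.70 + 251 @ $15.50 + 95 @ $16.55 = $12,260.45
Ending inventory: 49 @ $12.35 + 224 @ $14.70 + 354 @ $13.15 + 207 @ $14.30 + 274 @ $16.55 = $16,047.85

Ending inventory = $16,047.85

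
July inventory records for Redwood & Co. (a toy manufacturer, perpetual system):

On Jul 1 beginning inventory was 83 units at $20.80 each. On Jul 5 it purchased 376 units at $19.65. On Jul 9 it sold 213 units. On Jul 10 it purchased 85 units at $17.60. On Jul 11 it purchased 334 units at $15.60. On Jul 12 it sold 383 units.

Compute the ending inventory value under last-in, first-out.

Ending inventory = $5,562.95

Jul 9, 213 sold [LIFO — newest first]: 213 @ $19.65 = $4,185.45
Jul 12, 383 sold [LIFO — newest first]: 334 @ $15.60 + 49 @ $17.60 = $6,072.80
Total COGS = $4,185.45 + $6,072.80 = $10,258.25
Ending inventory: 83 @ $20.80 + 163 @ $19.65 + 36 @ $17.60 = $5,562.95
Check: goods available $15,821.20 = COGS $10,258.25 + ending $5,562.95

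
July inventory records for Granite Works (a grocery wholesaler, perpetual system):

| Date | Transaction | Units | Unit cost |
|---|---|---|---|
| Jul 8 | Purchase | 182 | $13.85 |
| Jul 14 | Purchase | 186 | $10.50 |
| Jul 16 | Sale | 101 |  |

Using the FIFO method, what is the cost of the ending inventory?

Ending inventory = $3,074.85

Jul 16, 101 sold [FIFO — oldest first]: 101 @ $13.85 = $1,398.85
Ending inventory: 81 @ $13.85 + 186 @ $10.50 = $3,074.85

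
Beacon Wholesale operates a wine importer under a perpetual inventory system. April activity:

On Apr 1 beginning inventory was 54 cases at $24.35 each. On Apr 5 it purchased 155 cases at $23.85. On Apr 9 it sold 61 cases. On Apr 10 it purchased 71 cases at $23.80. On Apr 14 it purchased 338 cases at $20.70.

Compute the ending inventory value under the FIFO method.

Apr 9, 61 sold [FIFO — oldest first]: 54 @ $24.35 + 7 @ $23.85 = $1,481.85
Ending inventory: 148 @ $23.85 + 71 @ $23.80 + 338 @ $20.70 = $12,216.20
Check: goods available $13,698.05 = COGS $1,481.85 + ending $12,216.20

Ending inventory = $12,216.20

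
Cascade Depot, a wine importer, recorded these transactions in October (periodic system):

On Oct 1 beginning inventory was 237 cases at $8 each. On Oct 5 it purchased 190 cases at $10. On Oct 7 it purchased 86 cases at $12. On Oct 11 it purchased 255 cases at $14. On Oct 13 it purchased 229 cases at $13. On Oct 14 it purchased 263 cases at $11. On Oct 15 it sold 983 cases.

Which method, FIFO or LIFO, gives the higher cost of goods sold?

LIFO

FIFO COGS: 237 @ $8 + 190 @ $10 + 86 @ $12 + 255 @ $14 + 215 @ $13 = $11,193
LIFO COGS: 263 @ $11 + 229 @ $13 + 255 @ $14 + 86 @ $12 + 150 @ $10 = $11,972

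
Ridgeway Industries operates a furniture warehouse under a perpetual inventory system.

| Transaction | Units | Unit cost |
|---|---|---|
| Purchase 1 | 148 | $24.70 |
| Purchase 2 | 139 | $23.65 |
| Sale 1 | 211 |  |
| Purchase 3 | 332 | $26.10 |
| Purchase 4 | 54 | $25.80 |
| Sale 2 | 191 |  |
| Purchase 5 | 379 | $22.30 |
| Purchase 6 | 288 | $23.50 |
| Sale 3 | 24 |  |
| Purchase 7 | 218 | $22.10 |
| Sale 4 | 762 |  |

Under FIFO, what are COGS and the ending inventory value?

Sale 1 (211) [FIFO — oldest first]: 148 @ $24.70 + 63 @ $23.65 = $5,145.55
Sale 2 (191) [FIFO — oldest first]: 76 @ $23.65 + 115 @ $26.10 = $4,798.90
Sale 3 (24) [FIFO — oldest first]: 24 @ $26.10 = $626.40
Sale 4 (762) [FIFO — oldest first]: 193 @ $26.10 + 54 @ $25.80 + 379 @ $22.30 + 136 @ $23.50 = $18,078.20
Total COGS = $5,145.55 + $4,798.90 + $626.40 + $18,078.20 = $28,649.05
Ending inventory: 152 @ $23.50 + 218 @ $22.10 = $8,389.80

COGS = $28,649.05; ending inventory = $8,389.80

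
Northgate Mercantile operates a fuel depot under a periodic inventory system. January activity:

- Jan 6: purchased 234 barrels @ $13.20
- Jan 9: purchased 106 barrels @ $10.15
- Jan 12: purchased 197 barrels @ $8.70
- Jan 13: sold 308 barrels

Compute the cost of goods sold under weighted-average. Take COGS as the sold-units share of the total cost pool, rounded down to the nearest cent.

COGS = $3,371.71

Jan 13, sell 308: 308/537 × $5,878.60 → $3,371.71
Ending inventory (cost pool remaining) = $2,506.89
Check: goods available $5,878.60 = COGS $3,371.71 + ending $2,506.89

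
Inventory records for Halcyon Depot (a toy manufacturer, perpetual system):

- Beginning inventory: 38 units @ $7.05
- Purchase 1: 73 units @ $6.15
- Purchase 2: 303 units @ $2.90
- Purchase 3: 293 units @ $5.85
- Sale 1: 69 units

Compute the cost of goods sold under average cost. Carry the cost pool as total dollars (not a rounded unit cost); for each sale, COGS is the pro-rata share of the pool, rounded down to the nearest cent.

After Beginning: 38 on hand, pool $267.90 (≈ $7.0500 each)
After Purchase 1: 111 on hand, pool $716.85 (≈ $6.4581 each)
After Purchase 2: 414 on hand, pool $1,595.55 (≈ $3.8540 each)
After Purchase 3: 707 on hand, pool $3,309.60 (≈ $4.6812 each)
Sale 1, sell 69: 69/707 × $3,309.60 → $323.00
Ending inventory (cost pool remaining) = $2,986.60
Check: goods available $3,309.60 = COGS $323.00 + ending $2,986.60

COGS = $323.00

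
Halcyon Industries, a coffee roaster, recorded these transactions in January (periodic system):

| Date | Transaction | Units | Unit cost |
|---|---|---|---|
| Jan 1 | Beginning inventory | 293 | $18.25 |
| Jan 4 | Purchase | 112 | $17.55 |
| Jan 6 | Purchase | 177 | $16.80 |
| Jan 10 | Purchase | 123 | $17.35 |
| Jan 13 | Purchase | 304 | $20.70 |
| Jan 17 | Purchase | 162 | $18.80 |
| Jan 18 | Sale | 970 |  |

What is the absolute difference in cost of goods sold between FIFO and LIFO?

$184.65

FIFO COGS: 293 @ $18.25 + 112 @ $17.55 + 177 @ $16.80 + 123 @ $17.35 + 265 @ $20.70 = $17,906.00
LIFO COGS: 162 @ $18.80 + 304 @ $20.70 + 123 @ $17.35 + 177 @ $16.80 + 112 @ $17.55 + 92 @ $18.25 = $18,090.65
Difference = |$17,906.00 − $18,090.65| = $184.65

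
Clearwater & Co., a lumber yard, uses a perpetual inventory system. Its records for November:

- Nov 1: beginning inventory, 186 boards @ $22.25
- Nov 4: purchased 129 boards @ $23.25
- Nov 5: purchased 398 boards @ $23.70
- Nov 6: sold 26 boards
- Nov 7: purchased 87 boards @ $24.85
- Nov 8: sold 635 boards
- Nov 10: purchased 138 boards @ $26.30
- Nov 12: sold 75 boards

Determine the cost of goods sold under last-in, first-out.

Nov 6, 26 sold [LIFO — newest first]: 26 @ $23.70 = $616.20
Nov 8, 635 sold [LIFO — newest first]: 87 @ $24.85 + 372 @ $23.70 + 129 @ $23.25 + 47 @ $22.25 = $15,023.35
Nov 12, 75 sold [LIFO — newest first]: 75 @ $26.30 = $1,972.50
Total COGS = $616.20 + $15,023.35 + $1,972.50 = $17,612.05
Ending inventory: 139 @ $22.25 + 63 @ $26.30 = $4,749.65
Check: goods available $22,361.70 = COGS $17,612.05 + ending $4,749.65

COGS = $17,612.05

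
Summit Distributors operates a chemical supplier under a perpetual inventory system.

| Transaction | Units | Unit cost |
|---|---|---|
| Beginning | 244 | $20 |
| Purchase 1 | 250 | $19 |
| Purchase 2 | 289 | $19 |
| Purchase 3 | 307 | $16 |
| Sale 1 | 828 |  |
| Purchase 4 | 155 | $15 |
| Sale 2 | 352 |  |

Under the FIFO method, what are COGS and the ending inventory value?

Sale 1 (828) [FIFO — oldest first]: 244 @ $20 + 250 @ $19 + 289 @ $19 + 45 @ $16 = $15,841
Sale 2 (352) [FIFO — oldest first]: 262 @ $16 + 90 @ $15 = $5,542
Total COGS = $15,841 + $5,542 = $21,383
Ending inventory: 65 @ $15 = $975

COGS = $21,383; ending inventory = $975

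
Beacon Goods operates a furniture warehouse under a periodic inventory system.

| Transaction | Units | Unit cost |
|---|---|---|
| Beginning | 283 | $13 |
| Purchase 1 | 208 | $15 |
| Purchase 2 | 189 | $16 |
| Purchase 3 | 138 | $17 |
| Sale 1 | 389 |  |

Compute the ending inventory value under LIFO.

Ending inventory = $5,869

Sale 1 (389) [LIFO — newest first]: 138 @ $17 + 189 @ $16 + 62 @ $15 = $6,300
Ending inventory: 283 @ $13 + 146 @ $15 = $5,869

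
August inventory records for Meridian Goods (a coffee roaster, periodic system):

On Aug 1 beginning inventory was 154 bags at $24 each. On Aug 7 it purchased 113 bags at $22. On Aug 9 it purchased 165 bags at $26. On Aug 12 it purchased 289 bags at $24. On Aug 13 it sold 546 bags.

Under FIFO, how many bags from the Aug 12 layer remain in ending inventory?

175

Aug 13, 546 sold [FIFO — oldest first]: 154 @ $24 + 113 @ $22 + 165 @ $26 + 114 @ $24 = $13,208
Ending inventory: 175 @ $24 = $4,200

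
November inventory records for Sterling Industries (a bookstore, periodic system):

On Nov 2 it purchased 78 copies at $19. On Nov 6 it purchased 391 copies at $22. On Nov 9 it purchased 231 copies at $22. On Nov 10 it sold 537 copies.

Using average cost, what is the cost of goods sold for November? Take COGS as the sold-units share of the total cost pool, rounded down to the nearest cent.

COGS = $11,634.48

Nov 10, sell 537: 537/700 × $15,166.00 → $11,634.48
Ending inventory (cost pool remaining) = $3,531.52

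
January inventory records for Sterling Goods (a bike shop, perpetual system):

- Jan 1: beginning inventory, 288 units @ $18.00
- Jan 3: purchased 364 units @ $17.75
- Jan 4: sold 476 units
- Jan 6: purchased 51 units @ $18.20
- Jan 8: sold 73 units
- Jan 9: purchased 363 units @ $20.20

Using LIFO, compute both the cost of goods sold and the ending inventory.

Jan 4, 476 sold [LIFO — newest first]: 364 @ $17.75 + 112 @ $18.00 = $8,477.00
Jan 8, 73 sold [LIFO — newest first]: 51 @ $18.20 + 22 @ $18.00 = $1,324.20
Total COGS = $8,477.00 + $1,324.20 = $9,801.20
Ending inventory: 154 @ $18.00 + 363 @ $20.20 = $10,104.60
Check: goods available $19,905.80 = COGS $9,801.20 + ending $10,104.60

COGS = $9,801.20; ending inventory = $10,104.60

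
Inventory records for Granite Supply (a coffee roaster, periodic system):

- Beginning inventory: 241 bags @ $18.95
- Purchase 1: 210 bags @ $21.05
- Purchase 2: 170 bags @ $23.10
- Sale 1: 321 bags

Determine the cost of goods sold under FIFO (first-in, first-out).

COGS = $6,250.95

Sale 1 (321) [FIFO — oldest first]: 241 @ $18.95 + 80 @ $21.05 = $6,250.95
Ending inventory: 130 @ $21.05 + 170 @ $23.10 = $6,663.50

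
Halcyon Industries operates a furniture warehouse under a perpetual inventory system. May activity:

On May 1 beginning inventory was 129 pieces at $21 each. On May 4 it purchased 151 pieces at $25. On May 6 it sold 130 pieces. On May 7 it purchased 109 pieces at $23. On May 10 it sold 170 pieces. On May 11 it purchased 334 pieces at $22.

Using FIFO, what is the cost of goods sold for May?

COGS = $6,944

May 6, 130 sold [FIFO — oldest first]: 129 @ $21 + 1 @ $25 = $2,734
May 10, 170 sold [FIFO — oldest first]: 150 @ $25 + 20 @ $23 = $4,210
Total COGS = $2,734 + $4,210 = $6,944
Ending inventory: 89 @ $23 + 334 @ $22 = $9,395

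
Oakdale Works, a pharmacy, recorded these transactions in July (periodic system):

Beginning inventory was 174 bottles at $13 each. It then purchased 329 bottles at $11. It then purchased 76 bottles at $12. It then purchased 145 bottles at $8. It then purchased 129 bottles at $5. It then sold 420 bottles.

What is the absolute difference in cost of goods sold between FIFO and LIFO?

$1,481

FIFO COGS: 174 @ $13 + 246 @ $11 = $4,968
LIFO COGS: 129 @ $5 + 145 @ $8 + 76 @ $12 + 70 @ $11 = $3,487
Difference = |$4,968 − $3,487| = $1,481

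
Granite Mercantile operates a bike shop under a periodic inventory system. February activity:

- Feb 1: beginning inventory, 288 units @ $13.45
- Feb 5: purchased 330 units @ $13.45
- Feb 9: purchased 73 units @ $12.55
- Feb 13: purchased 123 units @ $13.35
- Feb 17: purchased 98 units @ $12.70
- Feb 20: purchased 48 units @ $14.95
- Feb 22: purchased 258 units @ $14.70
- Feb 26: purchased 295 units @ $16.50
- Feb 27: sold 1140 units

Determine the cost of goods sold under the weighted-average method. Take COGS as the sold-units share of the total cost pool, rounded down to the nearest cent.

Feb 27, sell 1140: 1140/1513 × $21,492.60 → $16,194.02
Ending inventory (cost pool remaining) = $5,298.58

COGS = $16,194.02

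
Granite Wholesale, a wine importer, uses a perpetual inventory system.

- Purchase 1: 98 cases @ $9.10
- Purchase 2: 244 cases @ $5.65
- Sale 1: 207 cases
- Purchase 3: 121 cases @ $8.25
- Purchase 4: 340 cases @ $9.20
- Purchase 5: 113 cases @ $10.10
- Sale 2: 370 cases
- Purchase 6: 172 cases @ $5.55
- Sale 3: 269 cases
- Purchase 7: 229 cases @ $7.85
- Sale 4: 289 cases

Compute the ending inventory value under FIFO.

Ending inventory = $1,428.70

Sale 1 (207) [FIFO — oldest first]: 98 @ $9.10 + 109 @ $5.65 = $1,507.65
Sale 2 (370) [FIFO — oldest first]: 135 @ $5.65 + 121 @ $8.25 + 114 @ $9.20 = $2,809.80
Sale 3 (269) [FIFO — oldest first]: 226 @ $9.20 + 43 @ $10.10 = $2,513.50
Sale 4 (289) [FIFO — oldest first]: 70 @ $10.10 + 172 @ $5.55 + 47 @ $7.85 = $2,030.55
Total COGS = $1,507.65 + $2,809.80 + $2,513.50 + $2,030.55 = $8,861.50
Ending inventory: 182 @ $7.85 = $1,428.70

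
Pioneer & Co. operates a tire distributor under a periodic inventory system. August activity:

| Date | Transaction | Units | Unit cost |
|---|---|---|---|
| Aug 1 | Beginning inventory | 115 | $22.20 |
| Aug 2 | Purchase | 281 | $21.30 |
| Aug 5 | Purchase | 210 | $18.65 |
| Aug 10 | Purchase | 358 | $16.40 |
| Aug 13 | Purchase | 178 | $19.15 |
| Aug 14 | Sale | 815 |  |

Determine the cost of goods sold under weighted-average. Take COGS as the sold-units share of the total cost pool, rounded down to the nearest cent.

COGS = $15,511.19

Aug 14, sell 815: 815/1142 × $21,734.70 → $15,511.19
Ending inventory (cost pool remaining) = $6,223.51
Check: goods available $21,734.70 = COGS $15,511.19 + ending $6,223.51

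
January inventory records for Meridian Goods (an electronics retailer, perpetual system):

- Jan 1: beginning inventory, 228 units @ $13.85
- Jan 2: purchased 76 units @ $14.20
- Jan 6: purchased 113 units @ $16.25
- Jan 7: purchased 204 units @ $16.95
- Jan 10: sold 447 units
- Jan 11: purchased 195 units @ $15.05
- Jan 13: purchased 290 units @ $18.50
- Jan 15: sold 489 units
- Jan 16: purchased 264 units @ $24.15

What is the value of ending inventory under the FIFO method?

Jan 10, 447 sold [FIFO — oldest first]: 228 @ $13.85 + 76 @ $14.20 + 113 @ $16.25 + 30 @ $16.95 = $6,581.75
Jan 15, 489 sold [FIFO — oldest first]: 174 @ $16.95 + 195 @ $15.05 + 120 @ $18.50 = $8,104.05
Total COGS = $6,581.75 + $8,104.05 = $14,685.80
Ending inventory: 170 @ $18.50 + 264 @ $24.15 = $9,520.60
Check: goods available $24,206.40 = COGS $14,685.80 + ending $9,520.60

Ending inventory = $9,520.60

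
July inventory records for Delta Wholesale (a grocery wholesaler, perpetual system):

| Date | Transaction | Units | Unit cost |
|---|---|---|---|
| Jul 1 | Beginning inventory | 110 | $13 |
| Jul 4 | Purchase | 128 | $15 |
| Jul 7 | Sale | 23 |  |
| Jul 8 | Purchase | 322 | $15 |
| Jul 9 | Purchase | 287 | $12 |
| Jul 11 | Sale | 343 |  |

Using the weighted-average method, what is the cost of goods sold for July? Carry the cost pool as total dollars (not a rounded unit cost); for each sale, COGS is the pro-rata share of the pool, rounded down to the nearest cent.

After Jul 1: 110 on hand, pool $1,430.00 (≈ $13.0000 each)
After Jul 4: 238 on hand, pool $3,350.00 (≈ $14.0756 each)
Jul 7, sell 23: 23/238 × $3,350.00 → $323.73
After Jul 8: 537 on hand, pool $7,856.27 (≈ $14.6299 each)
After Jul 9: 824 on hand, pool $11,300.27 (≈ $13.7139 each)
Jul 11, sell 343: 343/824 × $11,300.27 → $4,703.87
Total COGS = $323.73 + $4,703.87 = $5,027.60
Ending inventory (cost pool remaining) = $6,596.40

COGS = $5,027.60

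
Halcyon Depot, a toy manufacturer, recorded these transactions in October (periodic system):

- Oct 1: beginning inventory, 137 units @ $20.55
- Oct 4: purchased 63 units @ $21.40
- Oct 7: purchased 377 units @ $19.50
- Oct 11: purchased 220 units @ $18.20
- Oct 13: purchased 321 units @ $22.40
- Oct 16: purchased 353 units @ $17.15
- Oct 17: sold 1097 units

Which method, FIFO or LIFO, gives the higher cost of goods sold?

FIFO COGS: 137 @ $20.55 + 63 @ $21.40 + 377 @ $19.50 + 220 @ $18.20 + 300 @ $22.40 = $22,239.05
LIFO COGS: 353 @ $17.15 + 321 @ $22.40 + 220 @ $18.20 + 203 @ $19.50 = $21,206.85

FIFO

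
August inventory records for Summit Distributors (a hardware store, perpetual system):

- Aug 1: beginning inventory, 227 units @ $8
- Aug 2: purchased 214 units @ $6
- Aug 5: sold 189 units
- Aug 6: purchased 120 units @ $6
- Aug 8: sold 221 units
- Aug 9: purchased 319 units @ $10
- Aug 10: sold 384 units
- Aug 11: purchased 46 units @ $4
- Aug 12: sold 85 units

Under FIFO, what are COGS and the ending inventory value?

COGS = $7,000; ending inventory = $194

Aug 5, 189 sold [FIFO — oldest first]: 189 @ $8 = $1,512
Aug 8, 221 sold [FIFO — oldest first]: 38 @ $8 + 183 @ $6 = $1,402
Aug 10, 384 sold [FIFO — oldest first]: 31 @ $6 + 120 @ $6 + 233 @ $10 = $3,236
Aug 12, 85 sold [FIFO — oldest first]: 85 @ $10 = $850
Total COGS = $1,512 + $1,402 + $3,236 + $850 = $7,000
Ending inventory: 1 @ $10 + 46 @ $4 = $194
Check: goods available $7,194 = COGS $7,000 + ending $194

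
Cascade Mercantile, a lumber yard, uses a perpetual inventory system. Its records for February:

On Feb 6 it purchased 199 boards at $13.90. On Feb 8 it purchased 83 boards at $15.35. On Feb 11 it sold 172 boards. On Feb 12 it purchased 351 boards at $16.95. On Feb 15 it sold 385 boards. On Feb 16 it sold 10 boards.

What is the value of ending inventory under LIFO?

Feb 11, 172 sold [LIFO — newest first]: 83 @ $15.35 + 89 @ $13.90 = $2,511.15
Feb 15, 385 sold [LIFO — newest first]: 351 @ $16.95 + 34 @ $13.90 = $6,422.05
Feb 16, 10 sold [LIFO — newest first]: 10 @ $13.90 = $139.00
Total COGS = $2,511.15 + $6,422.05 + $139.00 = $9,072.20
Ending inventory: 66 @ $13.90 = $917.40
Check: goods available $9,989.60 = COGS $9,072.20 + ending $917.40

Ending inventory = $917.40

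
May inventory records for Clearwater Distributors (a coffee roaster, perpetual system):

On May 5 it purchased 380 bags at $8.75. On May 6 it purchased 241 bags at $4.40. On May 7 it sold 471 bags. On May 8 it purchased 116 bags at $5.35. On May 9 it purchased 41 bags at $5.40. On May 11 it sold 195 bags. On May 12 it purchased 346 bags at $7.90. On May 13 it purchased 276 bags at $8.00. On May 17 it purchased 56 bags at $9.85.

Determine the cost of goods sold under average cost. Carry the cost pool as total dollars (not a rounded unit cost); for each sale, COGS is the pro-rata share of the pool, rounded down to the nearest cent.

COGS = $4,533.77

After May 5: 380 on hand, pool $3,325.00 (≈ $8.7500 each)
After May 6: 621 on hand, pool $4,385.40 (≈ $7.0618 each)
May 7, sell 471: 471/621 × $4,385.40 → $3,326.12
After May 8: 266 on hand, pool $1,679.88 (≈ $6.3153 each)
After May 9: 307 on hand, pool $1,901.28 (≈ $6.1931 each)
May 11, sell 195: 195/307 × $1,901.28 → $1,207.65
After May 12: 458 on hand, pool $3,427.03 (≈ $7.4826 each)
After May 13: 734 on hand, pool $5,635.03 (≈ $7.6772 each)
After May 17: 790 on hand, pool $6,186.63 (≈ $7.8312 each)
Total COGS = $3,326.12 + $1,207.65 = $4,533.77
Ending inventory (cost pool remaining) = $6,186.63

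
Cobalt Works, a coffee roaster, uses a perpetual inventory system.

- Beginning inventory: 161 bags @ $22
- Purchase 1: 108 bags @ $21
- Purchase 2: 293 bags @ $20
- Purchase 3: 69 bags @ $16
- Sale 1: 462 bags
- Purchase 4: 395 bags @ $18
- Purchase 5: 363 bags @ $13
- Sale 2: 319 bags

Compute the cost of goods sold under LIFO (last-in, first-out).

Sale 1 (462) [LIFO — newest first]: 69 @ $16 + 293 @ $20 + 100 @ $21 = $9,064
Sale 2 (319) [LIFO — newest first]: 319 @ $13 = $4,147
Total COGS = $9,064 + $4,147 = $13,211
Ending inventory: 161 @ $22 + 8 @ $21 + 395 @ $18 + 44 @ $13 = $11,392

COGS = $13,211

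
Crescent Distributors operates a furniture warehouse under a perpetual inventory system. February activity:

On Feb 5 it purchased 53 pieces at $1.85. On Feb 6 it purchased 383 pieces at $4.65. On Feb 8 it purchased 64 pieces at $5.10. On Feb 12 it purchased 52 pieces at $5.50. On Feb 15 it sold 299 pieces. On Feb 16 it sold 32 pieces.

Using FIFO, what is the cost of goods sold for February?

Feb 15, 299 sold [FIFO — oldest first]: 53 @ $1.85 + 246 @ $4.65 = $1,241.95
Feb 16, 32 sold [FIFO — oldest first]: 32 @ $4.65 = $148.80
Total COGS = $1,241.95 + $148.80 = $1,390.75
Ending inventory: 105 @ $4.65 + 64 @ $5.10 + 52 @ $5.50 = $1,100.65
Check: goods available $2,491.40 = COGS $1,390.75 + ending $1,100.65

COGS = $1,390.75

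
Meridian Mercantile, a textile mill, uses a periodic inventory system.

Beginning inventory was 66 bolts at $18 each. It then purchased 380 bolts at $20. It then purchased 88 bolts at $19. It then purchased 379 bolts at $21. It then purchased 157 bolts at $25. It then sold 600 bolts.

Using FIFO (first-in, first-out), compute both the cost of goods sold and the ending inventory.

Sale 1 (600) [FIFO — oldest first]: 66 @ $18 + 380 @ $20 + 88 @ $19 + 66 @ $21 = $11,846
Ending inventory: 313 @ $21 + 157 @ $25 = $10,498

COGS = $11,846; ending inventory = $10,498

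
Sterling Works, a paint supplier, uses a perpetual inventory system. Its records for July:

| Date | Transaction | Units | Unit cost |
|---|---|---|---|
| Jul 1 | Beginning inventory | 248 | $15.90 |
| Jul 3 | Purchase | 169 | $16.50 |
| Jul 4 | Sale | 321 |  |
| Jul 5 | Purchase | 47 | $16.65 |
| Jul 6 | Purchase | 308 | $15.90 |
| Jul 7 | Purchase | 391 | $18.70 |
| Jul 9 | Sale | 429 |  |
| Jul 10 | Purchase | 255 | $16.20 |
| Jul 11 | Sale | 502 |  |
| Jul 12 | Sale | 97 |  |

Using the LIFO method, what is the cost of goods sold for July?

COGS = $22,757.05

Jul 4, 321 sold [LIFO — newest first]: 169 @ $16.50 + 152 @ $15.90 = $5,205.30
Jul 9, 429 sold [LIFO — newest first]: 391 @ $18.70 + 38 @ $15.90 = $7,915.90
Jul 11, 502 sold [LIFO — newest first]: 255 @ $16.20 + 247 @ $15.90 = $8,058.30
Jul 12, 97 sold [LIFO — newest first]: 23 @ $15.90 + 47 @ $16.65 + 27 @ $15.90 = $1,577.55
Total COGS = $5,205.30 + $7,915.90 + $8,058.30 + $1,577.55 = $22,757.05
Ending inventory: 69 @ $15.90 = $1,097.10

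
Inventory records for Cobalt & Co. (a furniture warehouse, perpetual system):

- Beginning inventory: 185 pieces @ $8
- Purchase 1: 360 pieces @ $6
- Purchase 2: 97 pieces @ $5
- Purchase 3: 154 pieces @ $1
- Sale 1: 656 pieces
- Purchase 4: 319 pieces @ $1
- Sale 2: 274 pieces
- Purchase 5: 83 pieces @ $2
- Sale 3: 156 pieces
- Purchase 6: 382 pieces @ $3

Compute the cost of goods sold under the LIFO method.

COGS = $3,868

Sale 1 (656) [LIFO — newest first]: 154 @ $1 + 97 @ $5 + 360 @ $6 + 45 @ $8 = $3,159
Sale 2 (274) [LIFO — newest first]: 274 @ $1 = $274
Sale 3 (156) [LIFO — newest first]: 83 @ $2 + 45 @ $1 + 28 @ $8 = $435
Total COGS = $3,159 + $274 + $435 = $3,868
Ending inventory: 112 @ $8 + 382 @ $3 = $2,042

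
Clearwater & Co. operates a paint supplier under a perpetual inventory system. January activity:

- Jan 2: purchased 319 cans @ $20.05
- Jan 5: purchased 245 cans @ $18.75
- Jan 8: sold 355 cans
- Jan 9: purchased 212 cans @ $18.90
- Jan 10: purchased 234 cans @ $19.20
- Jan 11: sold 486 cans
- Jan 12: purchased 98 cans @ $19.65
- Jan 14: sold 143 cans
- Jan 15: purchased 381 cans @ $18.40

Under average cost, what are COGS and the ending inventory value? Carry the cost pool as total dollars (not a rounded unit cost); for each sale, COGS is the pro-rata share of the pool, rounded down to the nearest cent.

After Jan 2: 319 on hand, pool $6,395.95 (≈ $20.0500 each)
After Jan 5: 564 on hand, pool $10,989.70 (≈ $19.4853 each)
Jan 8, sell 355: 355/564 × $10,989.70 → $6,917.27
After Jan 9: 421 on hand, pool $8,079.23 (≈ $19.1906 each)
After Jan 10: 655 on hand, pool $12,572.03 (≈ $19.1939 each)
Jan 11, sell 486: 486/655 × $12,572.03 → $9,328.25
After Jan 12: 267 on hand, pool $5,169.48 (≈ $19.3613 each)
Jan 14, sell 143: 143/267 × $5,169.48 → $2,768.67
After Jan 15: 505 on hand, pool $9,411.21 (≈ $18.6361 each)
Total COGS = $6,917.27 + $9,328.25 + $2,768.67 = $19,014.19
Ending inventory (cost pool remaining) = $9,411.21

COGS = $19,014.19; ending inventory = $9,411.21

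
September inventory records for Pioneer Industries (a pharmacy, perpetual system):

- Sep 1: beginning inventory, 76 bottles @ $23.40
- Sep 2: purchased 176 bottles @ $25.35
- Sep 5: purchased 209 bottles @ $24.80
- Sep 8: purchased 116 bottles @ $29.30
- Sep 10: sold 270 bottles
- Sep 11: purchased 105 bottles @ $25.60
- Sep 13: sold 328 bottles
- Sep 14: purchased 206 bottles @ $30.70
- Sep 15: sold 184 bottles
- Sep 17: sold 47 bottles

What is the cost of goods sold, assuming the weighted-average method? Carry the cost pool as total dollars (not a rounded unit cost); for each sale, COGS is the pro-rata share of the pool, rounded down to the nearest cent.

After Sep 1: 76 on hand, pool $1,778.40 (≈ $23.4000 each)
After Sep 2: 252 on hand, pool $6,240.00 (≈ $24.7619 each)
After Sep 5: 461 on hand, pool $11,423.20 (≈ $24.7792 each)
After Sep 8: 577 on hand, pool $14,822.00 (≈ $25.6880 each)
Sep 10, sell 270: 270/577 × $14,822.00 → $6,935.77
After Sep 11: 412 on hand, pool $10,574.23 (≈ $25.6656 each)
Sep 13, sell 328: 328/412 × $10,574.23 → $8,418.31
After Sep 14: 290 on hand, pool $8,480.12 (≈ $29.2418 each)
Sep 15, sell 184: 184/290 × $8,480.12 → $5,380.48
Sep 17, sell 47: 47/106 × $3,099.64 → $1,374.36
Total COGS = $6,935.77 + $8,418.31 + $5,380.48 + $1,374.36 = $22,108.92
Ending inventory (cost pool remaining) = $1,725.28

COGS = $22,108.92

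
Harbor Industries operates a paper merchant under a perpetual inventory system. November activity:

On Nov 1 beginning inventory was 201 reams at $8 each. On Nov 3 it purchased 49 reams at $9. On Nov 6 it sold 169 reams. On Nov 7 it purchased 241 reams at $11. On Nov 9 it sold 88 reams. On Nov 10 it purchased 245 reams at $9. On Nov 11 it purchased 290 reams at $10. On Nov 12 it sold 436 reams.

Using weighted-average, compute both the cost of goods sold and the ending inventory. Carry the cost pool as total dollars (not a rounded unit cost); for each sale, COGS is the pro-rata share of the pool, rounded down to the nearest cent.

After Nov 1: 201 on hand, pool $1,608.00 (≈ $8.0000 each)
After Nov 3: 250 on hand, pool $2,049.00 (≈ $8.1960 each)
Nov 6, sell 169: 169/250 × $2,049.00 → $1,385.12
After Nov 7: 322 on hand, pool $3,314.88 (≈ $10.2947 each)
Nov 9, sell 88: 88/322 × $3,314.88 → $905.92
After Nov 10: 479 on hand, pool $4,613.96 (≈ $9.6325 each)
After Nov 11: 769 on hand, pool $7,513.96 (≈ $9.7711 each)
Nov 12, sell 436: 436/769 × $7,513.96 → $4,260.19
Total COGS = $1,385.12 + $905.92 + $4,260.19 = $6,551.23
Ending inventory (cost pool remaining) = $3,253.77

COGS = $6,551.23; ending inventory = $3,253.77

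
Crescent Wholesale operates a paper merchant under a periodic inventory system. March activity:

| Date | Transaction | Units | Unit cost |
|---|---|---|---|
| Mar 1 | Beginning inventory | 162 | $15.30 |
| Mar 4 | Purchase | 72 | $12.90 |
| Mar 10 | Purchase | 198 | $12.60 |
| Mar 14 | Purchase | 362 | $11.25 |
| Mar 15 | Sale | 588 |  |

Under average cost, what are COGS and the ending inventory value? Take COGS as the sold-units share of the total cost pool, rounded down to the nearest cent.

COGS = $7,386.80; ending inventory = $2,587.90

Mar 15, sell 588: 588/794 × $9,974.70 → $7,386.80
Ending inventory (cost pool remaining) = $2,587.90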